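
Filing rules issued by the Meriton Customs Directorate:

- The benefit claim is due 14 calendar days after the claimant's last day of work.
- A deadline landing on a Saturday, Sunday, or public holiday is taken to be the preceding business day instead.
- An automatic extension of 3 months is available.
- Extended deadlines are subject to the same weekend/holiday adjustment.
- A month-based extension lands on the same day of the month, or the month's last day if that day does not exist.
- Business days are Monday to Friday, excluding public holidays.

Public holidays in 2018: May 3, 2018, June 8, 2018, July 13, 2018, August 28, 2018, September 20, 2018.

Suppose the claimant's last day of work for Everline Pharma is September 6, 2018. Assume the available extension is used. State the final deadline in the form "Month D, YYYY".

December 19, 2018

Adding 14 calendar days to September 6, 2018 gives September 20, 2018.
September 20, 2018 falls on a listed holiday. Rolling to the preceding business day gives September 19, 2018, a Wednesday.
Add 3 months to September 19, 2018: December 19, 2018.
December 19, 2018 is a Wednesday and not a listed holiday, so it stands.
Final deadline: December 19, 2018.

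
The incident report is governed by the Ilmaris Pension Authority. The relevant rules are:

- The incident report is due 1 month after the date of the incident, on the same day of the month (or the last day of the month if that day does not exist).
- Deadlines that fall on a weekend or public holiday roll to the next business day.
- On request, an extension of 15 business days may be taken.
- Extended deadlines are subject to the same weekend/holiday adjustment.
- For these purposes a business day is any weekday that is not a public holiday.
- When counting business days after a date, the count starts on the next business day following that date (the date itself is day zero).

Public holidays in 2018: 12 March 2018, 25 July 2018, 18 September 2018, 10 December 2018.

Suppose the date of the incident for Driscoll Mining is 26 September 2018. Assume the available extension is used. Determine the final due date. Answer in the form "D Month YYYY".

16 November 2018

1 month after 26 September 2018, on the same day of the month, is 26 October 2018.
26 October 2018 (Friday) is already a business day.
The 15-business-day extension runs from 26 October 2018 to 16 November 2018.
16 November 2018 is a Friday and not a listed holiday, so it stands.
Deadline: 16 November 2018.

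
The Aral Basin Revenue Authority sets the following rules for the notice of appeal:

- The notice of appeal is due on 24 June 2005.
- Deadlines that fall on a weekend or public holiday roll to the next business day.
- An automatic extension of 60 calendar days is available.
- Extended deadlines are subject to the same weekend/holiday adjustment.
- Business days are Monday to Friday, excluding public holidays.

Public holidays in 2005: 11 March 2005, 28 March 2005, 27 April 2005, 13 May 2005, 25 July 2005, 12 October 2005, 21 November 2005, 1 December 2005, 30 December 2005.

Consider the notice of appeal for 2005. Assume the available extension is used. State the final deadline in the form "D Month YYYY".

The stated deadline is 24 June 2005.
24 June 2005 falls on a Friday, which is a business day, so no adjustment is needed.
With the 60-day extension, 24 June 2005 becomes 23 August 2005.
23 August 2005 is a Tuesday and not a listed holiday, so it stands.
Final deadline: 23 August 2005.

23 August 2005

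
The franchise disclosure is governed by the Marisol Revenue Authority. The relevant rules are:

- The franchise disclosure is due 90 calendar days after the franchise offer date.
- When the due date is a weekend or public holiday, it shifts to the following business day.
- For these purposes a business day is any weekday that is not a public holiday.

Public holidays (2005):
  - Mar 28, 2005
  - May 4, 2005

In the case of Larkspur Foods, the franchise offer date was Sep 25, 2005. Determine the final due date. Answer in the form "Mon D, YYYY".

Dec 26, 2005

Trigger date Sep 25, 2005 + 90 calendar days = Dec 24, 2005.
Dec 24, 2005 is a Saturday; the next business day is Dec 26, 2005 (Monday).
Final deadline: Dec 26, 2005.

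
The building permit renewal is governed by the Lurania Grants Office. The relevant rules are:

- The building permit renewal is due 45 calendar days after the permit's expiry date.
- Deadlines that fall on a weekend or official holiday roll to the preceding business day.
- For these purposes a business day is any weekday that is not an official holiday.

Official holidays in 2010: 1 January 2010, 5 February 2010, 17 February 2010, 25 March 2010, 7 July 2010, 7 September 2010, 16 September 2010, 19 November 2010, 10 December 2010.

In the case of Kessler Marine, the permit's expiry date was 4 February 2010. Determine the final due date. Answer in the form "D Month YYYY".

From 4 February 2010, 45 calendar days later is 21 March 2010.
21 March 2010 falls on a Sunday. Rolling to the preceding business day gives 19 March 2010, a Friday.
Final deadline: 19 March 2010.

19 March 2010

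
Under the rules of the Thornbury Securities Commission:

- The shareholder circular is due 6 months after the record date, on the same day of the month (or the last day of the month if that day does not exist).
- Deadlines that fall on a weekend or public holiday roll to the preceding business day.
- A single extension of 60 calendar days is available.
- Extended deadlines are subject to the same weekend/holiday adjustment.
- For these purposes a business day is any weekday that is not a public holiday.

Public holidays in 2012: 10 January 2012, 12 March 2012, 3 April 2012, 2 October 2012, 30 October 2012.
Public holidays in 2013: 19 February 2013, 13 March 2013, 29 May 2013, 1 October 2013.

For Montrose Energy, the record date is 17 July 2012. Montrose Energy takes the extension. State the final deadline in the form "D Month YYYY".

Moving 6 months forward from 17 July 2012 on the corresponding day gives 17 January 2013.
17 January 2013 (Thursday) is already a business day.
Applying the 60-calendar-day extension: 17 January 2013 + 60 days = 18 March 2013.
Since 18 March 2013 is a Monday and not a holiday, the date is unchanged.
The final due date is 18 March 2013.

18 March 2013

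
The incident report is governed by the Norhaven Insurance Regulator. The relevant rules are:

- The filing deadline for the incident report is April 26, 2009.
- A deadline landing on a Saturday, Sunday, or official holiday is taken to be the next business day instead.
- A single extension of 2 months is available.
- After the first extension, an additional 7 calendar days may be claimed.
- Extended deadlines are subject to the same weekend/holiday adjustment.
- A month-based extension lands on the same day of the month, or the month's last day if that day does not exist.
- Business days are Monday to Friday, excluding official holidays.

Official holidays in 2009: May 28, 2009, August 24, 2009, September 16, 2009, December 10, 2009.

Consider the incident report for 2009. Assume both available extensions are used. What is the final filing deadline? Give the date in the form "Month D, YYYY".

July 6, 2009

Start from the fixed due date, April 26, 2009.
April 26, 2009 is a Sunday; the next business day is April 27, 2009 (Monday).
Applying the 2 months extension: 2 months after April 27, 2009 is June 27, 2009.
Because June 27, 2009 is a Saturday, the deadline becomes June 29, 2009 (Monday).
With the 7-day extension, June 29, 2009 becomes July 6, 2009.
July 6, 2009 is a Monday and not a listed holiday, so it stands.
Final deadline: July 6, 2009.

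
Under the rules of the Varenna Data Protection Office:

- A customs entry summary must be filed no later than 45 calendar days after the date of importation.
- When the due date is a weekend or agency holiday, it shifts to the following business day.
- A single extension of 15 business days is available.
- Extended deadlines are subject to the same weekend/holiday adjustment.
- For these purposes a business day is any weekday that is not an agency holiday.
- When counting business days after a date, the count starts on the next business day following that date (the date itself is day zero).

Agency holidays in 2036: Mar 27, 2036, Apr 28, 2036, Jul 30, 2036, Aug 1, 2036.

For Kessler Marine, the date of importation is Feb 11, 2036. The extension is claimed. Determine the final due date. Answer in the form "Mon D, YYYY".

Adding 45 calendar days to Feb 11, 2036 gives Mar 27, 2036.
Because Mar 27, 2036 is a listed holiday, the deadline becomes Mar 28, 2036 (Friday).
The 15-business-day extension runs from Mar 28, 2036 to Apr 18, 2036.
Apr 18, 2036 is a Friday and not a listed holiday, so it stands.
Deadline: Apr 18, 2036.

Apr 18, 2036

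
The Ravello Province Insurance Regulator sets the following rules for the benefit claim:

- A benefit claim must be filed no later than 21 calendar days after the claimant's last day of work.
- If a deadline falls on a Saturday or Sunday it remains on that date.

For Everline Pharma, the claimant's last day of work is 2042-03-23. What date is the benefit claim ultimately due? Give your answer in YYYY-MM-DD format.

2042-04-13

Trigger date 2042-03-23 + 21 calendar days = 2042-04-13.
No adjustment is made for weekends or holidays, so 2042-04-13 stands.
The final due date is 2042-04-13.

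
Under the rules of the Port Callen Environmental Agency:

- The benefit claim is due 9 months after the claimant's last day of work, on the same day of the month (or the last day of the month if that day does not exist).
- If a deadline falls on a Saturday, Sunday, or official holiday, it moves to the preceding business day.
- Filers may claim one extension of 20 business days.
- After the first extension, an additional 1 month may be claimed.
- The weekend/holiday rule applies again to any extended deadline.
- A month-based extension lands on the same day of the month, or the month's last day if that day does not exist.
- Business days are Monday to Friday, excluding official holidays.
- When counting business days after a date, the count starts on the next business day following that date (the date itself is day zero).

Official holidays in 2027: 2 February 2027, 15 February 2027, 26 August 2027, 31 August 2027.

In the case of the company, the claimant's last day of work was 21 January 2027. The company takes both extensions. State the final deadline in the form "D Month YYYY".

17 December 2027

Moving 9 months forward from 21 January 2027 on the corresponding day gives 21 October 2027.
Since 21 October 2027 is a Thursday and not a holiday, the date is unchanged.
Counting 20 further business days from 21 October 2027 reaches 18 November 2027.
Since 18 November 2027 is a Thursday and not a holiday, the date is unchanged.
The 1 month extension carries 18 November 2027 to 18 December 2027.
18 December 2027 is a Saturday; the preceding business day is 17 December 2027 (Friday).
The final due date is 17 December 2027.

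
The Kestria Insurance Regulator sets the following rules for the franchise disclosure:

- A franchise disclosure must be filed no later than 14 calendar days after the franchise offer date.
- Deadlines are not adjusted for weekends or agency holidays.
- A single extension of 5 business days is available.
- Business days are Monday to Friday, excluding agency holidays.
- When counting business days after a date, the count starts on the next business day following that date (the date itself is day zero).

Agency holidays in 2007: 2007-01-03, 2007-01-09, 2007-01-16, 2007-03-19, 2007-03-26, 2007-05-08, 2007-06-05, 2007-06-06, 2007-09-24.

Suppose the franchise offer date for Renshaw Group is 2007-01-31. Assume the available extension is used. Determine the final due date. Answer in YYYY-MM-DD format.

2007-02-21

Trigger date 2007-01-31 + 14 calendar days = 2007-02-14.
2007-02-14 is a Wednesday; no weekend or holiday adjustment applies.
Applying the 5-business-day extension: 5 business days after 2007-02-14 is 2007-02-21.
2007-02-21 falls on a Wednesday. The rules make no weekend/holiday allowance, so it remains 2007-02-21.
So the filing is due 2007-02-21.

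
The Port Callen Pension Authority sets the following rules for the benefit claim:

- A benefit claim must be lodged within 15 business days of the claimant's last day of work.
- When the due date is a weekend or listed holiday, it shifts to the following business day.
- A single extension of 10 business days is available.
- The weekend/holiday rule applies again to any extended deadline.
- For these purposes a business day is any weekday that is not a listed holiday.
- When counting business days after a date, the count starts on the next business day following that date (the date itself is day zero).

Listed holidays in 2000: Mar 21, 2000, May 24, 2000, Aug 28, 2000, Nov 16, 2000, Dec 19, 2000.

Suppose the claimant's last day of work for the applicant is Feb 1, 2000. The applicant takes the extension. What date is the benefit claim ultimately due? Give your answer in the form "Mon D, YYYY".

Mar 7, 2000

Starting the day after Feb 1, 2000 and counting 15 business days lands on Feb 22, 2000.
Feb 22, 2000 (Tuesday) is already a business day.
The 10-business-day extension runs from Feb 22, 2000 to Mar 7, 2000.
Since Mar 7, 2000 is a Tuesday and not a holiday, the date is unchanged.
So the filing is due Mar 7, 2000.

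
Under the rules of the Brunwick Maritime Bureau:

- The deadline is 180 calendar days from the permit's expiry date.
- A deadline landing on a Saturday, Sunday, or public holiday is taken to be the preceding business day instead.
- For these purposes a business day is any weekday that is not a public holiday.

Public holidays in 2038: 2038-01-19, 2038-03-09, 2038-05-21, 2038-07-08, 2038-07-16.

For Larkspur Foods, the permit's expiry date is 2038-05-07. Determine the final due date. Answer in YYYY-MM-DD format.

2038-11-03

Adding 180 calendar days to 2038-05-07 gives 2038-11-03.
2038-11-03 is a Wednesday and not a listed holiday, so it stands.
Final deadline: 2038-11-03.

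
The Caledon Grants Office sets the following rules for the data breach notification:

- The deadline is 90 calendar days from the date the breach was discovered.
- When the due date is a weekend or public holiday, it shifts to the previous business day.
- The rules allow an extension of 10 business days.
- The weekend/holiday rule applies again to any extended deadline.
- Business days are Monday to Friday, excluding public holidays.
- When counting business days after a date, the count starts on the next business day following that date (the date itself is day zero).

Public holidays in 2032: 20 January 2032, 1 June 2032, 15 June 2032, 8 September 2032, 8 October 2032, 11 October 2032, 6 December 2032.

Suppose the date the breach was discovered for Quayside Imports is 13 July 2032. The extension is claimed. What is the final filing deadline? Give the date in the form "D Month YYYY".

25 October 2032

Adding 90 calendar days to 13 July 2032 gives 11 October 2032.
11 October 2032 is a listed holiday, so it moves to the preceding business day, 7 October 2032 (Thursday).
The 10-business-day extension runs from 7 October 2032 to 25 October 2032.
25 October 2032 is a Monday and not a listed holiday, so it stands.
Deadline: 25 October 2032.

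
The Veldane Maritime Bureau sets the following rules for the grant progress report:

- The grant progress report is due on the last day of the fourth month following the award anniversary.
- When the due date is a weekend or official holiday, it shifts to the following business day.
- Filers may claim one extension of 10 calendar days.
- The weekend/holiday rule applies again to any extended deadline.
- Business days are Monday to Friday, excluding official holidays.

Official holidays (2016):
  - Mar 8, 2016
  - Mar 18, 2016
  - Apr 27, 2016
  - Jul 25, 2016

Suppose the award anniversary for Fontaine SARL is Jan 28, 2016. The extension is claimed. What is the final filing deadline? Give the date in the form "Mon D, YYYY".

Jun 10, 2016

4 months after Jan 28, 2016 falls in May 2016; the last day of that month is May 31, 2016.
May 31, 2016 is a Tuesday and not a listed holiday, so it stands.
Applying the 10-calendar-day extension: May 31, 2016 + 10 days = Jun 10, 2016.
Jun 10, 2016 falls on a Friday, which is a business day, so no adjustment is needed.
Final deadline: Jun 10, 2016.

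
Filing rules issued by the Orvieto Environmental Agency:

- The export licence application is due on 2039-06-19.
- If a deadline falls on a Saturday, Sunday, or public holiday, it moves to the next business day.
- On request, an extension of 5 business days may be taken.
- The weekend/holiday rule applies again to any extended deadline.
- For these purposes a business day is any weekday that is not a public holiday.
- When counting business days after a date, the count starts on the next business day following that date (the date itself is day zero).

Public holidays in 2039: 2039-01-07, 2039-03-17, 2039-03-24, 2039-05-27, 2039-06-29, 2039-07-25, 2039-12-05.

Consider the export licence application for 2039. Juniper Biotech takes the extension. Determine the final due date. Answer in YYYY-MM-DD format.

The stated deadline is 2039-06-19.
2039-06-19 is a Sunday; the next business day is 2039-06-20 (Monday).
Applying the 5-business-day extension: 5 business days after 2039-06-20 is 2039-06-27.
2039-06-27 (Monday) is already a business day.
So the filing is due 2039-06-27.

2039-06-27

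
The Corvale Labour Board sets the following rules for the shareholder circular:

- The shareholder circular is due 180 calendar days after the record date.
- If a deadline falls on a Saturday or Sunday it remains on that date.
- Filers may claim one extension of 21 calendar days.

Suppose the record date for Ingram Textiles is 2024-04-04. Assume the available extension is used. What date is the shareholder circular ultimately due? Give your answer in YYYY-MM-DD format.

180 calendar days after 2024-04-04 is 2024-10-01.
2024-10-01 is a Tuesday; no weekend or holiday adjustment applies.
With the 21-day extension, 2024-10-01 becomes 2024-10-22.
No adjustment is made for weekends or holidays, so 2024-10-22 stands.
The final due date is 2024-10-22.

2024-10-22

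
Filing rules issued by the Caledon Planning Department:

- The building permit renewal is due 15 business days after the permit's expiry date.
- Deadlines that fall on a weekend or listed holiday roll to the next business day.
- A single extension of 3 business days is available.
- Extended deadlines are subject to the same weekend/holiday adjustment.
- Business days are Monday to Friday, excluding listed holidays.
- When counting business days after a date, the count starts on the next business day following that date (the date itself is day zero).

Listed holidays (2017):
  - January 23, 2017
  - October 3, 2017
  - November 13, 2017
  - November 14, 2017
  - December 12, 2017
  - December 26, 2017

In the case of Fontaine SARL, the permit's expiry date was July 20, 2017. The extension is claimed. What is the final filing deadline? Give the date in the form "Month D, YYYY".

15 business days after July 20, 2017, excluding weekends and holidays, is August 10, 2017.
August 10, 2017 is a Thursday and not a listed holiday, so it stands.
The 3-business-day extension runs from August 10, 2017 to August 15, 2017.
Since August 15, 2017 is a Tuesday and not a holiday, the date is unchanged.
The final due date is August 15, 2017.

August 15, 2017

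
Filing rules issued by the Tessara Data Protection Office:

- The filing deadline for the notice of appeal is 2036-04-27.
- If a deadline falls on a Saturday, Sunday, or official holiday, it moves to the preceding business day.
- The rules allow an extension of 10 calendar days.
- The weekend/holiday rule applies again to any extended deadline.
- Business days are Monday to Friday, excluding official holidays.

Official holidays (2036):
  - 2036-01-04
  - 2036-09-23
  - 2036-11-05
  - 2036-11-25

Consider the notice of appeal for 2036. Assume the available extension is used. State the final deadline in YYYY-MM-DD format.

The stated deadline is 2036-04-27.
2036-04-27 is a Sunday, so it moves to the preceding business day, 2036-04-25 (Friday).
Add the 10 calendar-day extension to 2036-04-25: 2036-05-05.
2036-05-05 (Monday) is already a business day.
So the filing is due 2036-05-05.

2036-05-05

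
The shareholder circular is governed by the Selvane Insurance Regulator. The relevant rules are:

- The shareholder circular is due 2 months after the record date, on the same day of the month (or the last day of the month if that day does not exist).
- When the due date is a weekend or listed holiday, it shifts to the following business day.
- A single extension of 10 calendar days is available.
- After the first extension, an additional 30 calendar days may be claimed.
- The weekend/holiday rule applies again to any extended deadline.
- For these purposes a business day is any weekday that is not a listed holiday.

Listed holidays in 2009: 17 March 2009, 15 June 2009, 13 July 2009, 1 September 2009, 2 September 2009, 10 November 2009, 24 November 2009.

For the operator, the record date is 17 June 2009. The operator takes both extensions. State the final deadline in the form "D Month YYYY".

2 months from 17 June 2009 is 17 August 2009.
17 August 2009 (Monday) is already a business day.
Add the 10 calendar-day extension to 17 August 2009: 27 August 2009.
27 August 2009 (Thursday) is already a business day.
Applying the 30-calendar-day extension: 27 August 2009 + 30 days = 26 September 2009.
26 September 2009 is a Saturday, so it moves to the next business day, 28 September 2009 (Monday).
Deadline: 28 September 2009.

28 September 2009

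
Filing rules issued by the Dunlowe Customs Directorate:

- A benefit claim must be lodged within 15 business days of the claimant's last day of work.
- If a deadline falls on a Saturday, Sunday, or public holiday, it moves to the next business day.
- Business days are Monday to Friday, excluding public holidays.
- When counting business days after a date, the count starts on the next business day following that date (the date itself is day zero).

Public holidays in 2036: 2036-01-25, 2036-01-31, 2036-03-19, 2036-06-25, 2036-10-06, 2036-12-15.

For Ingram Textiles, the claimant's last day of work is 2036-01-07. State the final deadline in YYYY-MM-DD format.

Counting 15 business days after 2036-01-07 (skipping weekends and listed holidays) reaches 2036-01-29.
2036-01-29 falls on a Tuesday, which is a business day, so no adjustment is needed.
The final due date is 2036-01-29.

2036-01-29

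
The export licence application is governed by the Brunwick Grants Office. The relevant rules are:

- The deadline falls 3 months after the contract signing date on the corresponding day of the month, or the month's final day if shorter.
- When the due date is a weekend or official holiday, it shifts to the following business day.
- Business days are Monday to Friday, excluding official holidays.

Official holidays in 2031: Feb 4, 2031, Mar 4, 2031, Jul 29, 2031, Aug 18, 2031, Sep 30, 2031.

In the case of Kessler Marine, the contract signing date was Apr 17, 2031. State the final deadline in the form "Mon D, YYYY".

3 months after Apr 17, 2031, on the same day of the month, is Jul 17, 2031.
Since Jul 17, 2031 is a Thursday and not a holiday, the date is unchanged.
Deadline: Jul 17, 2031.

Jul 17, 2031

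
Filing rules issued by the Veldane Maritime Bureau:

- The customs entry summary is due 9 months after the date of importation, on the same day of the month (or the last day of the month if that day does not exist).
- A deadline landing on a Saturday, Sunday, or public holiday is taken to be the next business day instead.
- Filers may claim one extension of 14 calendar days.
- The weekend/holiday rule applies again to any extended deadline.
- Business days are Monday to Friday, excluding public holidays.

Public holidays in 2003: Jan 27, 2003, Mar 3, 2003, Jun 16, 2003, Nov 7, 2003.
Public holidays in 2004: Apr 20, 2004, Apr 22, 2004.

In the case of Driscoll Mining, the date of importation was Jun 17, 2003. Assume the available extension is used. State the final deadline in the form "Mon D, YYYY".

Mar 31, 2004

Moving 9 months forward from Jun 17, 2003 on the corresponding day gives Mar 17, 2004.
Mar 17, 2004 falls on a Wednesday, which is a business day, so no adjustment is needed.
Add the 14 calendar-day extension to Mar 17, 2004: Mar 31, 2004.
Mar 31, 2004 falls on a Wednesday, which is a business day, so no adjustment is needed.
Final deadline: Mar 31, 2004.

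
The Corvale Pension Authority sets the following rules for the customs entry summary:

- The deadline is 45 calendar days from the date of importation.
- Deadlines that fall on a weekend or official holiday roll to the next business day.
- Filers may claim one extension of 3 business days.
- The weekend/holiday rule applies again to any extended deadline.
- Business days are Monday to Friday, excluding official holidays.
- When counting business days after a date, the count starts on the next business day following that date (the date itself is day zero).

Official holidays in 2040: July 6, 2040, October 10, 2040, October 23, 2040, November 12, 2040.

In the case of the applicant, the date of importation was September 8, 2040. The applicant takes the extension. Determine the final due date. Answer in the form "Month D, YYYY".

Adding 45 calendar days to September 8, 2040 gives October 23, 2040.
October 23, 2040 falls on a listed holiday. Rolling to the next business day gives October 24, 2040, a Wednesday.
Applying the 3-business-day extension: 3 business days after October 24, 2040 is October 29, 2040.
October 29, 2040 is a Monday and not a listed holiday, so it stands.
Deadline: October 29, 2040.

October 29, 2040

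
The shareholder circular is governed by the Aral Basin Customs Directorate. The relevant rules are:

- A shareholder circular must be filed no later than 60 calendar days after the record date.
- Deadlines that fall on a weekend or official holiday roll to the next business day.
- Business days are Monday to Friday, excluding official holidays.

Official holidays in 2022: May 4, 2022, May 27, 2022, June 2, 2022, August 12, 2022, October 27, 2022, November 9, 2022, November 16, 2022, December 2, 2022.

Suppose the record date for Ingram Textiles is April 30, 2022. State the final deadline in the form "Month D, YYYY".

60 calendar days after April 30, 2022 is June 29, 2022.
June 29, 2022 (Wednesday) is already a business day.
Deadline: June 29, 2022.

June 29, 2022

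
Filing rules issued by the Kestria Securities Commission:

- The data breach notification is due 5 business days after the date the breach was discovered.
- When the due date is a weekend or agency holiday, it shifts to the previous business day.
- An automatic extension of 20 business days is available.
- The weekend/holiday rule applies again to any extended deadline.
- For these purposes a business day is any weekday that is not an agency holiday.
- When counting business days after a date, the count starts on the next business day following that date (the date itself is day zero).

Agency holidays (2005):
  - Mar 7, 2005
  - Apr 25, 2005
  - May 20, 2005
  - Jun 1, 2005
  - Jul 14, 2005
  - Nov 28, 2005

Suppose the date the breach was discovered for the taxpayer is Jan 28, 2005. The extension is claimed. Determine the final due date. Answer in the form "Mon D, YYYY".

Mar 4, 2005

5 business days after Jan 28, 2005, excluding weekends and holidays, is Feb 4, 2005.
Feb 4, 2005 falls on a Friday, which is a business day, so no adjustment is needed.
Applying the 20-business-day extension: 20 business days after Feb 4, 2005 is Mar 4, 2005.
Mar 4, 2005 falls on a Friday, which is a business day, so no adjustment is needed.
So the filing is due Mar 4, 2005.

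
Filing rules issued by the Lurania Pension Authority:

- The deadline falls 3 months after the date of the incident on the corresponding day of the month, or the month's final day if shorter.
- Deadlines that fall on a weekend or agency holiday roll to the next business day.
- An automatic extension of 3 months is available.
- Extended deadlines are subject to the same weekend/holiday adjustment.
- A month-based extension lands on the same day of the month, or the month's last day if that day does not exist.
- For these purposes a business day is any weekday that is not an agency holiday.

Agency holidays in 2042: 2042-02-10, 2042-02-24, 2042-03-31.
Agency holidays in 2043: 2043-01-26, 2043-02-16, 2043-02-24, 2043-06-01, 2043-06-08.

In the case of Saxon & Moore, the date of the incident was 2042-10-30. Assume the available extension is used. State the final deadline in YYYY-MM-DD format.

2043-04-30

3 months from 2042-10-30 is 2043-01-30.
Since 2043-01-30 is a Friday and not a holiday, the date is unchanged.
The 3 months extension carries 2043-01-30 to 2043-04-30.
2043-04-30 (Thursday) is already a business day.
The final due date is 2043-04-30.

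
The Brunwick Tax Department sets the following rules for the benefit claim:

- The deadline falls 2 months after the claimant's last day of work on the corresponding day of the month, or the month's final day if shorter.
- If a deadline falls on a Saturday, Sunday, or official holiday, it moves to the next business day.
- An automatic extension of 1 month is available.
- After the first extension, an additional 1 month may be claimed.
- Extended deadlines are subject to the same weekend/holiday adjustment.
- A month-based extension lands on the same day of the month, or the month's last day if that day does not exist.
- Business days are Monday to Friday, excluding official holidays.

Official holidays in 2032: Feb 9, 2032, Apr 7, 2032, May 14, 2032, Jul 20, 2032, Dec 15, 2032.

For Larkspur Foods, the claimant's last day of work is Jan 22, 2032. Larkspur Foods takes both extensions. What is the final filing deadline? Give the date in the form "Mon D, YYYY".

May 24, 2032

2 months after Jan 22, 2032, on the same day of the month, is Mar 22, 2032.
Mar 22, 2032 falls on a Monday, which is a business day, so no adjustment is needed.
Add 1 month to Mar 22, 2032: Apr 22, 2032.
Apr 22, 2032 (Thursday) is already a business day.
The 1 month extension carries Apr 22, 2032 to May 22, 2032.
Because May 22, 2032 is a Saturday, the deadline becomes May 24, 2032 (Monday).
Final deadline: May 24, 2032.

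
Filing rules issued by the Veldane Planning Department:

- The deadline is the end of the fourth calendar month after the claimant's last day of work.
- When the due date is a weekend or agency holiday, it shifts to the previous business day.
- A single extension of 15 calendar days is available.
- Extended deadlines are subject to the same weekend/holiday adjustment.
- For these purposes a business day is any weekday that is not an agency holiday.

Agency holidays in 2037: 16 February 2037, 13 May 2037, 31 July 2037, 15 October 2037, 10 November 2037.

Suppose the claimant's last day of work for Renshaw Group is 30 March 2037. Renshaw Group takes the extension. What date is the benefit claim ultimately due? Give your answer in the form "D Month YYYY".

The fourth month after 30 March 2037 is July 2037, whose last day is 31 July 2037.
Because 31 July 2037 is a listed holiday, the deadline becomes 30 July 2037 (Thursday).
Add the 15 calendar-day extension to 30 July 2037: 14 August 2037.
14 August 2037 is a Friday and not a listed holiday, so it stands.
So the filing is due 14 August 2037.

14 August 2037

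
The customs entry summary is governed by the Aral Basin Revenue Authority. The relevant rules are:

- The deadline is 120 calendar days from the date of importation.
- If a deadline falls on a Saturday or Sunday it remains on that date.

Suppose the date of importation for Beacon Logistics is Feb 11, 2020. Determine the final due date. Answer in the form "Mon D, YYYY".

From Feb 11, 2020, 120 calendar days later is Jun 10, 2020.
Jun 10, 2020 is a Wednesday; no weekend or holiday adjustment applies.
Final deadline: Jun 10, 2020.

Jun 10, 2020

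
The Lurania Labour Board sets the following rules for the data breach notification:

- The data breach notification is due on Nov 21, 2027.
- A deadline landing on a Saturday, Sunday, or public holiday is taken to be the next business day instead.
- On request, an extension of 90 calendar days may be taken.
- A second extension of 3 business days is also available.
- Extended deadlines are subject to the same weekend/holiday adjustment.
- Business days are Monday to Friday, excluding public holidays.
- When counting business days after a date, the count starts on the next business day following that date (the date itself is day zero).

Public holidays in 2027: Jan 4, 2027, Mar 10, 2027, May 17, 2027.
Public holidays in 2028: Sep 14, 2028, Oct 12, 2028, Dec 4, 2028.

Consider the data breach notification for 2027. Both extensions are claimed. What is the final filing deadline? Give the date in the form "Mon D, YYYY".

Feb 24, 2028

The stated deadline is Nov 21, 2027.
Because Nov 21, 2027 is a Sunday, the deadline becomes Nov 22, 2027 (Monday).
Applying the 90-calendar-day extension: Nov 22, 2027 + 90 days = Feb 20, 2028.
Feb 20, 2028 falls on a Sunday. Rolling to the next business day gives Feb 21, 2028, a Monday.
The 3-business-day extension runs from Feb 21, 2028 to Feb 24, 2028.
Feb 24, 2028 falls on a Thursday, which is a business day, so no adjustment is needed.
Final deadline: Feb 24, 2028.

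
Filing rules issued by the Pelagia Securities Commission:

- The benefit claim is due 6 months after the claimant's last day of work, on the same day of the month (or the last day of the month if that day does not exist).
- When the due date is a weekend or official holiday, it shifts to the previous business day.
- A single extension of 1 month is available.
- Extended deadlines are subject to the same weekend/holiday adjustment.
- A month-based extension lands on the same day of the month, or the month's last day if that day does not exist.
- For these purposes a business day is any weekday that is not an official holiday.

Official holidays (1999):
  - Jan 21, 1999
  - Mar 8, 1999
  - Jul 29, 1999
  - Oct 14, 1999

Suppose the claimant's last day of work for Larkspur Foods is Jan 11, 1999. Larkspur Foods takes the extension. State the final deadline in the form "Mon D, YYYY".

Aug 9, 1999

6 months after Jan 11, 1999, on the same day of the month, is Jul 11, 1999.
Jul 11, 1999 is a Sunday, so it moves to the preceding business day, Jul 9, 1999 (Friday).
Add 1 month to Jul 9, 1999: Aug 9, 1999.
Aug 9, 1999 (Monday) is already a business day.
Final deadline: Aug 9, 1999.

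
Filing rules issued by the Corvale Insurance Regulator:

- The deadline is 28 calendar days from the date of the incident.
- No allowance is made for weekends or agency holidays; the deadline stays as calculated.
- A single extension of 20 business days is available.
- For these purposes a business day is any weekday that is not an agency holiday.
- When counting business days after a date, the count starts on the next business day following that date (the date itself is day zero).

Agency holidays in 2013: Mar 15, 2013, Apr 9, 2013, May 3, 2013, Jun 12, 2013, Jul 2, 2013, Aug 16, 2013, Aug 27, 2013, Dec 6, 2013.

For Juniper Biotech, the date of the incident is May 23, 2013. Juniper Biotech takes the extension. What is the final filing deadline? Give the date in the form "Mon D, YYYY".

Jul 19, 2013

Adding 28 calendar days to May 23, 2013 gives Jun 20, 2013.
Jun 20, 2013 falls on a Thursday. The rules make no weekend/holiday allowance, so it remains Jun 20, 2013.
Applying the 20-business-day extension: 20 business days after Jun 20, 2013 is Jul 19, 2013.
Jul 19, 2013 is a Friday; no weekend or holiday adjustment applies.
Deadline: Jul 19, 2013.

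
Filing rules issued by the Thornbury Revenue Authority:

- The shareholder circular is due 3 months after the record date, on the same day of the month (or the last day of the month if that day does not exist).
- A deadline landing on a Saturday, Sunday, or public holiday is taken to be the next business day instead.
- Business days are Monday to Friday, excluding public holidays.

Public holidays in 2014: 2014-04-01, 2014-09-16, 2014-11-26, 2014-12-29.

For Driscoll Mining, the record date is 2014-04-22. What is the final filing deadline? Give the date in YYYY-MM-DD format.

Moving 3 months forward from 2014-04-22 on the corresponding day gives 2014-07-22.
2014-07-22 falls on a Tuesday, which is a business day, so no adjustment is needed.
Deadline: 2014-07-22.

2014-07-22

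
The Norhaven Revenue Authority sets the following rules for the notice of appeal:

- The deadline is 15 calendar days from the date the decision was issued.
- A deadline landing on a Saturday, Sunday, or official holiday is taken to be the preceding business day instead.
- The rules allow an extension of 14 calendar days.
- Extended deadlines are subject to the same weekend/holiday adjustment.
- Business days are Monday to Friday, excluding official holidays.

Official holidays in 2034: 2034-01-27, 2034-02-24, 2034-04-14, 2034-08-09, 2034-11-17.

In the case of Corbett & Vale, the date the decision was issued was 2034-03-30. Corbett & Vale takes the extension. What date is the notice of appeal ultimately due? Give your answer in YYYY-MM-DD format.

2034-04-27

From 2034-03-30, 15 calendar days later is 2034-04-14.
2034-04-14 is a listed holiday, so it moves to the preceding business day, 2034-04-13 (Thursday).
Applying the 14-calendar-day extension: 2034-04-13 + 14 days = 2034-04-27.
2034-04-27 is a Thursday and not a listed holiday, so it stands.
The final due date is 2034-04-27.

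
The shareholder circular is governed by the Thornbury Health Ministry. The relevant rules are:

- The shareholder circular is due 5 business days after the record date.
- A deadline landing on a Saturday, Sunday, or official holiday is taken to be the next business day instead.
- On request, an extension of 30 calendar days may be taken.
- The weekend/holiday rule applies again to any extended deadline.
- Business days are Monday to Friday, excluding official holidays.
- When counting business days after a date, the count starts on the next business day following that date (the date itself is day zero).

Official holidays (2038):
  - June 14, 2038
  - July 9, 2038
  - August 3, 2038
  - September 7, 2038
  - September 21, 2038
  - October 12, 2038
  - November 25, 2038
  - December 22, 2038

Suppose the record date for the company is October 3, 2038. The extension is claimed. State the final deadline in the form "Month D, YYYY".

Counting 5 business days after October 3, 2038 (skipping weekends and listed holidays) reaches October 8, 2038.
October 8, 2038 falls on a Friday, which is a business day, so no adjustment is needed.
Applying the 30-calendar-day extension: October 8, 2038 + 30 days = November 7, 2038.
November 7, 2038 is a Sunday, so it moves to the next business day, November 8, 2038 (Monday).
Deadline: November 8, 2038.

November 8, 2038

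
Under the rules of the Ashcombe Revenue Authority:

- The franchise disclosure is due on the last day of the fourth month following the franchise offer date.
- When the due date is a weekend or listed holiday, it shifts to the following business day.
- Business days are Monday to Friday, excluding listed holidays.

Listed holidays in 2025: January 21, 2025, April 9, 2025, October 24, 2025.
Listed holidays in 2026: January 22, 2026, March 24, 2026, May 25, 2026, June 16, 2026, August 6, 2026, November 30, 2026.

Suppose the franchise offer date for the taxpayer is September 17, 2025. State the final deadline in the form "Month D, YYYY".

February 2, 2026

4 months after September 17, 2025 is January 2026; that month ends on January 31, 2026.
Because January 31, 2026 is a Saturday, the deadline becomes February 2, 2026 (Monday).
Deadline: February 2, 2026.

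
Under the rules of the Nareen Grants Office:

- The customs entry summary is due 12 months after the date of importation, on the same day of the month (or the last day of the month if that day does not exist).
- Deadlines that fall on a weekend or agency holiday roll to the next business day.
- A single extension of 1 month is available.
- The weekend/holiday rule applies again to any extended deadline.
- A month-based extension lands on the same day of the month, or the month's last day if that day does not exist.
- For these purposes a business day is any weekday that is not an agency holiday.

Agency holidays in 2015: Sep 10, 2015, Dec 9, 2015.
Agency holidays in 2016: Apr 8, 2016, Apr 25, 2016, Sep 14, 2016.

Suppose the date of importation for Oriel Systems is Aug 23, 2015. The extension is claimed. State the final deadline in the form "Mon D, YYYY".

12 months after Aug 23, 2015, on the same day of the month, is Aug 23, 2016.
Aug 23, 2016 falls on a Tuesday, which is a business day, so no adjustment is needed.
Applying the 1 month extension: 1 month after Aug 23, 2016 is Sep 23, 2016.
Since Sep 23, 2016 is a Friday and not a holiday, the date is unchanged.
The final due date is Sep 23, 2016.

Sep 23, 2016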